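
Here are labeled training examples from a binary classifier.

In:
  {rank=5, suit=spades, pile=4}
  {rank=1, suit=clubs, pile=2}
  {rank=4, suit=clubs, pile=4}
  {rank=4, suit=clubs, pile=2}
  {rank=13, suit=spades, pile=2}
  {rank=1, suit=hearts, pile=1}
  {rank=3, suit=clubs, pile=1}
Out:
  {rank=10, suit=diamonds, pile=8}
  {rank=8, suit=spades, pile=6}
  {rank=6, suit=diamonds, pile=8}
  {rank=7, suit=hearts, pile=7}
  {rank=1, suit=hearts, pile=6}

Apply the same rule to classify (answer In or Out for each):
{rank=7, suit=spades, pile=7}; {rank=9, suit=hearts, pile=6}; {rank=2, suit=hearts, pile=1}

The simplest hypothesis consistent with all the labels is: pile ≤ 4.

Out, Out, In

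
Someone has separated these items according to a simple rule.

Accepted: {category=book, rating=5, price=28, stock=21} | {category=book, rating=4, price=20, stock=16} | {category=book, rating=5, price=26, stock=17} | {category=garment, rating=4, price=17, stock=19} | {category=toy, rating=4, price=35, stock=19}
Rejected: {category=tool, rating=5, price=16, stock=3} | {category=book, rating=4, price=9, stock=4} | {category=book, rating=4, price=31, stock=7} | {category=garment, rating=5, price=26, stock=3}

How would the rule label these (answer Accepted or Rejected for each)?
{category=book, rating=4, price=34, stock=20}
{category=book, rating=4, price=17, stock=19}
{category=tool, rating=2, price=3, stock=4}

Accepted, Accepted, Rejected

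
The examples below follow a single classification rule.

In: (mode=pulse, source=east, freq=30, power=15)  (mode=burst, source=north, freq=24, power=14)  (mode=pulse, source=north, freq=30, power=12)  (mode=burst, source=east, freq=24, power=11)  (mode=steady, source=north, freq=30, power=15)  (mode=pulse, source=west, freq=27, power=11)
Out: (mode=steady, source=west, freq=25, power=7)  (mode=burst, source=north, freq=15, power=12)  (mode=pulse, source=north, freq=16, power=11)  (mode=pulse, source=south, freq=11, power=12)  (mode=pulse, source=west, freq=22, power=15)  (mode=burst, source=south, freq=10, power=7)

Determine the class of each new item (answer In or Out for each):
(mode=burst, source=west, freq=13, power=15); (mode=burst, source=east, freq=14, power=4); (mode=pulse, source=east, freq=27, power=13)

One predicate separates the groups cleanly: power ≥ 11 AND freq ≥ 24.
(mode=burst, source=west, freq=13, power=15): Out (power = 15, freq = 13).
(mode=burst, source=east, freq=14, power=4): Out (power = 4, freq = 14).
(mode=pulse, source=east, freq=27, power=13): In (power = 13, freq = 27).

Out, Out, In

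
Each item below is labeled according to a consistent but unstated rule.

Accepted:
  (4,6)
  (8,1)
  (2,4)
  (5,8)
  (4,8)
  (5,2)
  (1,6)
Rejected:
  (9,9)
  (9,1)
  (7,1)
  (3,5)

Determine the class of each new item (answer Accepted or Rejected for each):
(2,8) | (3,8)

Looking at the examples, the only property every 'Accepted' case has and every 'Rejected' case lacks is: product is even.
(2,8) → 2·8 = 16 → Accepted.
(3,8) → 3·8 = 24 → Accepted.

Accepted, Accepted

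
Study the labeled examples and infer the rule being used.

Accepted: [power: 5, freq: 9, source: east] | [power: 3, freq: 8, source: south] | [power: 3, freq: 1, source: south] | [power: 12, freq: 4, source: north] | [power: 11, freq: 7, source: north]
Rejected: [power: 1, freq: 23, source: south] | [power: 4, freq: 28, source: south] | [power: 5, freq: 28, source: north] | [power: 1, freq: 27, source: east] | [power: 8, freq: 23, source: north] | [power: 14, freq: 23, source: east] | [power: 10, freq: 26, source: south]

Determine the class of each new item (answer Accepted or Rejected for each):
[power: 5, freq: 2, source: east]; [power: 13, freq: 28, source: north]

The common property of the 'Accepted' items is: freq ≤ 9. No 'Rejected' item has it.
[power: 5, freq: 2, source: east]: Accepted (freq = 2). [power: 13, freq: 28, source: north]: Rejected (freq = 28).

Accepted, Rejected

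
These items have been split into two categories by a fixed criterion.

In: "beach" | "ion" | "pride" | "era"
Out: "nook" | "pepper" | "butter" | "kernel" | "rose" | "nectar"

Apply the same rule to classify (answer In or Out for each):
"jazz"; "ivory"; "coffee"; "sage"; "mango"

Out, In, Out, Out, In

Rule: odd length. This holds for each 'In' example and fails for each 'Out' one.
"jazz" — length 4, hence Out. "ivory" — length 5, hence In. "coffee" — length 6, hence Out. "sage" — length 4, hence Out. "mango" — length 5, hence In.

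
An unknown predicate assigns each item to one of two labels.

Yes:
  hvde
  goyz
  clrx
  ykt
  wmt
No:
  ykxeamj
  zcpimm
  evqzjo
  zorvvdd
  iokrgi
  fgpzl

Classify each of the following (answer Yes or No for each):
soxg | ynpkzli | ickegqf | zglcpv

Yes, No, No, No

The pattern is that an item is 'Yes' exactly when: length ≤ 4.
soxg — length 4, hence Yes. ynpkzli — length 7, hence No. ickegqf — length 7, hence No. zglcpv — length 6, hence No.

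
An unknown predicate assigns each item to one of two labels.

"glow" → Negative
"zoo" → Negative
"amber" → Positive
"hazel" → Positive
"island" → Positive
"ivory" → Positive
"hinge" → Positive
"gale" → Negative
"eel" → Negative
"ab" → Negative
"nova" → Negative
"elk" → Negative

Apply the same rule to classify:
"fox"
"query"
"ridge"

The common property of the 'Positive' items is: length ≥ 5. No 'Negative' item has it.

Negative, Positive, Positive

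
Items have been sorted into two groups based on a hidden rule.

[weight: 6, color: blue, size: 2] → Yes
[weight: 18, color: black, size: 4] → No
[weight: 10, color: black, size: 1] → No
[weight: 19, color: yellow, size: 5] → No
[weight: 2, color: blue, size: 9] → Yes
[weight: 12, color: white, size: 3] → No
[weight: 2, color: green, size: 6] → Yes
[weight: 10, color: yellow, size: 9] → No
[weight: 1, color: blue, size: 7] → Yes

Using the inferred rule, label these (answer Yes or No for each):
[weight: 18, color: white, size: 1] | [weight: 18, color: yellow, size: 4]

No, No

The rule appears to be: weight ≤ 6.
[weight: 18, color: white, size: 1]: weight = 18 — doesn't qualify, so No. [weight: 18, color: yellow, size: 4]: weight = 18 — doesn't qualify, so No.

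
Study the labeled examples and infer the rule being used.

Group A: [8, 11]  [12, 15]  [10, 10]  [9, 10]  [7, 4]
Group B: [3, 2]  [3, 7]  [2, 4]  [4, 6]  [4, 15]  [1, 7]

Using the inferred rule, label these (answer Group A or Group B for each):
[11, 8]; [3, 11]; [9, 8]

The distinguishing property — first ≥ 6 — holds for all the 'Group A' cases and none of the 'Group B' cases.

Group A, Group B, Group A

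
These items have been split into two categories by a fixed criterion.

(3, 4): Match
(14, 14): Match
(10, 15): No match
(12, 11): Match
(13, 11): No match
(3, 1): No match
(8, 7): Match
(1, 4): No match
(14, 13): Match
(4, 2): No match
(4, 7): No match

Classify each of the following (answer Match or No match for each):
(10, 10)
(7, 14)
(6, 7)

Match, No match, Match

The rule appears to be: |first − second| ≤ 1.
(10, 10): Match (|10−10| = 0). (7, 14): No match (|7−14| = 7). (6, 7): Match (|6−7| = 1).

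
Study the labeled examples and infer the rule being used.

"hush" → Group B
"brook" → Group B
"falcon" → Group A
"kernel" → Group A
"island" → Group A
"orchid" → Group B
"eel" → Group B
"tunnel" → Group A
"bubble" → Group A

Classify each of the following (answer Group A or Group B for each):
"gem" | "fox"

Group B, Group B

One predicate separates the groups cleanly: even length AND contains 'l'.
"gem" — length 3, no 'l', hence Group B. "fox" — length 3, no 'l', hence Group B.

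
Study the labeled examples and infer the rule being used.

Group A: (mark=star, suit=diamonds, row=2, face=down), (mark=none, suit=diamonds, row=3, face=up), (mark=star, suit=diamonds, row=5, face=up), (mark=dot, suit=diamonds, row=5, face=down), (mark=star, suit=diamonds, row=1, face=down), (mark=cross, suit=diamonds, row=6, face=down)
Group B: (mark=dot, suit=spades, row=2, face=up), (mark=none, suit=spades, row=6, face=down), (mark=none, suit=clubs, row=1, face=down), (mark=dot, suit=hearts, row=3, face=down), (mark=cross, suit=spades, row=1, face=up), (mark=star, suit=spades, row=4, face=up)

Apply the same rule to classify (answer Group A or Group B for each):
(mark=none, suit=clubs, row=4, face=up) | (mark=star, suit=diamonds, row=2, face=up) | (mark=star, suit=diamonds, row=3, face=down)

All 'Group A' examples share one property — suit is diamonds — and every 'Group B' example lacks it.
Group B: (mark=none, suit=clubs, row=4, face=up), since suit is clubs.
Group A: (mark=star, suit=diamonds, row=2, face=up), since suit is diamonds.
Group A: (mark=star, suit=diamonds, row=3, face=down), since suit is diamonds.

Group B, Group A, Group A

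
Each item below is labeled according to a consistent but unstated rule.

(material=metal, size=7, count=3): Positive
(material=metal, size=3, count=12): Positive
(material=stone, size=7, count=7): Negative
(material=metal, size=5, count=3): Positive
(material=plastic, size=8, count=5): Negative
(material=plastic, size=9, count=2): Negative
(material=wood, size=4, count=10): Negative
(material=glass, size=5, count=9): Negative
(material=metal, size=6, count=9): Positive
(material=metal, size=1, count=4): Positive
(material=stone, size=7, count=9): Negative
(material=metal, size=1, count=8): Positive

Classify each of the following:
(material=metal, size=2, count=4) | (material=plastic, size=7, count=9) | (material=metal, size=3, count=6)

The rule appears to be: material is metal.
(material=metal, size=2, count=4): Positive (material is metal). (material=plastic, size=7, count=9): Negative (material is plastic). (material=metal, size=3, count=6): Positive (material is metal).

Positive, Negative, Positive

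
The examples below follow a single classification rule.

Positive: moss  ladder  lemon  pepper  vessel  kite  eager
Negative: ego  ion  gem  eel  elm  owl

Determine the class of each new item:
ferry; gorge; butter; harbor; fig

The rule appears to be: length ≥ 4.
ferry: length 5 — matches, so Positive. gorge: length 5 — matches, so Positive. butter: length 6 — matches, so Positive. harbor: length 6 — matches, so Positive. fig: length 3 — fails the rule, so Negative.

Positive, Positive, Positive, Positive, Negative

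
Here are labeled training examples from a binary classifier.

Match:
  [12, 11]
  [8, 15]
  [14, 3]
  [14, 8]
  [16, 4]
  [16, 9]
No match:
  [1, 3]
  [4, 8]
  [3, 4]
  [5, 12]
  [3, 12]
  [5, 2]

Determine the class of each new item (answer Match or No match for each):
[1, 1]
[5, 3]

No match, No match

The rule appears to be: first ≥ 8.
No match: [1, 1], since first 1.
No match: [5, 3], since first 5.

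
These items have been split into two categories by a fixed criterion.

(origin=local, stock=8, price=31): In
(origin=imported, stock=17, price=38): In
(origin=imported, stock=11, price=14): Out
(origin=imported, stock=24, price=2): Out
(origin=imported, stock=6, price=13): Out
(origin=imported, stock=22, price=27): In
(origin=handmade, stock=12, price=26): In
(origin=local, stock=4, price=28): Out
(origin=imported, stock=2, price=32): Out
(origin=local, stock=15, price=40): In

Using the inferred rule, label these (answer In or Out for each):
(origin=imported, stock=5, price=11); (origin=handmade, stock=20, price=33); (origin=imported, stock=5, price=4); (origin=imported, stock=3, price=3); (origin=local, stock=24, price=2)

Out, In, Out, Out, Out

The pattern is that an item is 'In' exactly when: stock ≥ 6 AND price ≥ 26.
(origin=imported, stock=5, price=11) — stock = 5, price = 11, hence Out. (origin=handmade, stock=20, price=33) — stock = 20, price = 33, hence In. (origin=imported, stock=5, price=4) — stock = 5, price = 4, hence Out. (origin=imported, stock=3, price=3) — stock = 3, price = 3, hence Out. (origin=local, stock=24, price=2) — stock = 24, price = 2, hence Out.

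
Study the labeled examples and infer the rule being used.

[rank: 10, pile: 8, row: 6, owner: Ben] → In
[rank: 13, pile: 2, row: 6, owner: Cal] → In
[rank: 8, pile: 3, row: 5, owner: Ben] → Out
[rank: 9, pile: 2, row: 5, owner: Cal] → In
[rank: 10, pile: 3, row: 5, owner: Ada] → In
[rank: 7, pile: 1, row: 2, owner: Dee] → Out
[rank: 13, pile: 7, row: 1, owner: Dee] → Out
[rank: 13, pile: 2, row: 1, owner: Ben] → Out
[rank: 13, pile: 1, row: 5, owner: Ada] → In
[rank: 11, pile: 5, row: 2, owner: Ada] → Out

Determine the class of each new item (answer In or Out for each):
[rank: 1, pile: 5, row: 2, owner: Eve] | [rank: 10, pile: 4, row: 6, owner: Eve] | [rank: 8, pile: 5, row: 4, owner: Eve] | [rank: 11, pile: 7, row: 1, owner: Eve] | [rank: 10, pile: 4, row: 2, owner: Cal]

A rule that fits every label: row ≥ 5 AND rank ≥ 9 — true of each 'In' example, false of each 'Out' one.

Out, In, Out, Out, Out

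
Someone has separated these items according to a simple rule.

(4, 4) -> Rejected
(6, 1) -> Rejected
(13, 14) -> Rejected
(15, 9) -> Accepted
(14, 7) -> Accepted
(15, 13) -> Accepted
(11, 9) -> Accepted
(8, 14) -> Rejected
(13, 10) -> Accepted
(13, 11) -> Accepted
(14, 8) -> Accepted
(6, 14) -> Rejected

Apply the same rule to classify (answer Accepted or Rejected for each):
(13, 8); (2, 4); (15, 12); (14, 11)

Accepted, Rejected, Accepted, Accepted

A rule that fits every label: first > second AND sum ≥ 8 — true of each 'Accepted' example, false of each 'Rejected' one.
(13, 8): 13 > 8, 13+8 = 21 — checks out, so Accepted.
(2, 4): 2 < 4, 2+4 = 6 — lacks this property, so Rejected.
(15, 12): 15 > 12, 15+12 = 27 — checks out, so Accepted.
(14, 11): 14 > 11, 14+11 = 25 — checks out, so Accepted.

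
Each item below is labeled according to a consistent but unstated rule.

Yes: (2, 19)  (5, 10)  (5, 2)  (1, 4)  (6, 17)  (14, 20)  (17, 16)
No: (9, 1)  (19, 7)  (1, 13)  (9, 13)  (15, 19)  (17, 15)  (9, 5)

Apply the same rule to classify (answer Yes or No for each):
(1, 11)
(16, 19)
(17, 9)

Looking at the examples, the only property every 'Yes' case has and every 'No' case lacks is: product is even.
(1, 11): No (1·11 = 11).
(16, 19): Yes (16·19 = 304).
(17, 9): No (17·9 = 153).

No, Yes, No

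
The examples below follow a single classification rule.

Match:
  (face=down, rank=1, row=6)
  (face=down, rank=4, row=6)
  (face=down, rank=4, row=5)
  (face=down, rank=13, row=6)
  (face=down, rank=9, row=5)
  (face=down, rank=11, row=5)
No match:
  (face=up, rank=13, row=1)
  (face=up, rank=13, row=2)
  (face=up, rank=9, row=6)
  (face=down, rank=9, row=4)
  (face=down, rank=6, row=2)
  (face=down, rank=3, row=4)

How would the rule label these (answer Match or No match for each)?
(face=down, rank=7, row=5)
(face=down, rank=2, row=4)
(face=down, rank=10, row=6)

The rule appears to be: face is down AND row ≥ 5.
(face=down, rank=7, row=5): face is down, row = 5, has this property → Match.
(face=down, rank=2, row=4): face is down, row = 4, fails the rule → No match.
(face=down, rank=10, row=6): face is down, row = 6, has this property → Match.

Match, No match, Match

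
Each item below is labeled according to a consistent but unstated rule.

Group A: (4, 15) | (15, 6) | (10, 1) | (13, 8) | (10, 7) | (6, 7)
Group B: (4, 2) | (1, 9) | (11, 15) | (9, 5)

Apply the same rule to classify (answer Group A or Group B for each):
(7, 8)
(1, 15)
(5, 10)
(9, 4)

Group A, Group B, Group A, Group A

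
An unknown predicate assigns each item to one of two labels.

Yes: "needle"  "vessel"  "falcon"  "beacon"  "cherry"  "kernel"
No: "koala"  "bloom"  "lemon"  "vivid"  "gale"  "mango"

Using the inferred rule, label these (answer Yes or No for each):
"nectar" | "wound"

Yes, No

The classifier is using: length 6.
"nectar": length 6 — satisfies this, so Yes.
"wound": length 5 — does not satisfy this, so No.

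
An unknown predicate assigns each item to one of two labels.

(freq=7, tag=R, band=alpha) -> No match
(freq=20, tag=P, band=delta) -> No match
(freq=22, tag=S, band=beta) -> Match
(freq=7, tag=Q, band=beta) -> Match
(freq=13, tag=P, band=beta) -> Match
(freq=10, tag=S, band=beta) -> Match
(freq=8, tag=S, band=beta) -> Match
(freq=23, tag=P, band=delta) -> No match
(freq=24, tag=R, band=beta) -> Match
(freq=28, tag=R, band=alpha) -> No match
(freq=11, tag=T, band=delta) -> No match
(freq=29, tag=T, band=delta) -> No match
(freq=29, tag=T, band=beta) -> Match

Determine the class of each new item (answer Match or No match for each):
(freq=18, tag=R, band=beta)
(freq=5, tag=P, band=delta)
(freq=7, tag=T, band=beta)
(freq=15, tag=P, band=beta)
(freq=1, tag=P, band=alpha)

'Match' ⟺ band is beta.

Match, No match, Match, Match, No match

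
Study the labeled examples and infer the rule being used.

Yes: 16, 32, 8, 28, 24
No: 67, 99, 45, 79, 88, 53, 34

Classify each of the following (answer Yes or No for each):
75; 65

No, No

One predicate separates the groups cleanly: at most 32.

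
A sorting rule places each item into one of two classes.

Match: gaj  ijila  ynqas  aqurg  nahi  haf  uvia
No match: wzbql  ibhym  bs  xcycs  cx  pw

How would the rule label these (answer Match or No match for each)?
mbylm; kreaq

No match, Match

Comparing the two groups points to one rule — contains 'a'.
mbylm: no 'a' — does not satisfy this, so No match. kreaq: has 'a' — fits, so Match.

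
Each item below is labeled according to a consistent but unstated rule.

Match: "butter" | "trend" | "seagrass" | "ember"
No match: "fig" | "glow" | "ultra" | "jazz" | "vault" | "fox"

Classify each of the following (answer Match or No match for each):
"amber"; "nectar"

Match, Match

All 'Match' examples share one property — contains 'e' — and every 'No match' example lacks it.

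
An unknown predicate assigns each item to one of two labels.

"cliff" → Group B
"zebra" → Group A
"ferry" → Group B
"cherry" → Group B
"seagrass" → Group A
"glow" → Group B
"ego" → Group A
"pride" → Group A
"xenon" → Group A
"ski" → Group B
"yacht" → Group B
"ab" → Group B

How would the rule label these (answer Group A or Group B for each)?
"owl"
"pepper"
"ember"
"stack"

Group B, Group A, Group A, Group B

The simplest hypothesis consistent with all the labels is: has ≥ 2 vowels.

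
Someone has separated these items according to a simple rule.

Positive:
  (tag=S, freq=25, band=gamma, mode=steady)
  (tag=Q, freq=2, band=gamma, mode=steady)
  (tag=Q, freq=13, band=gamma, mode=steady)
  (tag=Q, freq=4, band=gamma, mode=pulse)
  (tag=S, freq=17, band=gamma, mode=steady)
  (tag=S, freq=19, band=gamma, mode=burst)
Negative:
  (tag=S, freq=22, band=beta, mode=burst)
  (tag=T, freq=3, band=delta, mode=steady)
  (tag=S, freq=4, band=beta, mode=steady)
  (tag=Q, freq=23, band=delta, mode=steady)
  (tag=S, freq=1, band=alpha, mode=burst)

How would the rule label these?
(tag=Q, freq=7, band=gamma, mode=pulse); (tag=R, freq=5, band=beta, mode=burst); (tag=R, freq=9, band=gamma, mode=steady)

Positive, Negative, Positive

One predicate separates the groups cleanly: band is gamma.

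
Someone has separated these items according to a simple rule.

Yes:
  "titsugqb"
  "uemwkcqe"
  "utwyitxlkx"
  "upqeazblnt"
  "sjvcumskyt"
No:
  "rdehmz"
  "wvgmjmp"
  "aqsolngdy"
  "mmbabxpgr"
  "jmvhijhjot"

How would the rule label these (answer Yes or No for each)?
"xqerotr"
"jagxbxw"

Every 'Yes' example satisfies: contains 'u'. None of the 'No' examples do.
"xqerotr" → no 'u' → No. "jagxbxw" → no 'u' → No.

No, No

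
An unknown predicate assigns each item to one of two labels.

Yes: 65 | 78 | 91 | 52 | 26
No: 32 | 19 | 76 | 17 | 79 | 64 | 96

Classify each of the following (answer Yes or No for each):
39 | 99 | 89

The classifier is using: multiple of 13.
39: 39 = 13·3 — matches, so Yes. 99: 99 = 13·7 + 8 — lacks this property, so No. 89: 89 = 13·6 + 11 — lacks this property, so No.

Yes, No, No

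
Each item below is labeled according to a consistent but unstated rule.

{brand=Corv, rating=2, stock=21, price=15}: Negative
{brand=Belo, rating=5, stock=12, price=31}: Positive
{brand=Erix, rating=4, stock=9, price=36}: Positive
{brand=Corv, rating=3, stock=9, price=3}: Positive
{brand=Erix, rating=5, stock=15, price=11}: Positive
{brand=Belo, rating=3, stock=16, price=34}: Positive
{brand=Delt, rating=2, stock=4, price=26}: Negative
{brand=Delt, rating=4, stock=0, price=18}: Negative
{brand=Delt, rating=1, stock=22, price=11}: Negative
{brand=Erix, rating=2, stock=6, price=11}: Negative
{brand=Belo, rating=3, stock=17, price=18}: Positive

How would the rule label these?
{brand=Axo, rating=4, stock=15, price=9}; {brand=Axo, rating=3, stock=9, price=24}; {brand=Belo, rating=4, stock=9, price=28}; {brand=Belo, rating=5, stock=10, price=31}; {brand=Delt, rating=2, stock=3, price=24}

The distinguishing property — stock ≥ 4 AND rating ≥ 3 — holds for all the 'Positive' cases and none of the 'Negative' cases.
{brand=Axo, rating=4, stock=15, price=9} → stock = 15, rating = 4 → Positive.
{brand=Axo, rating=3, stock=9, price=24} → stock = 9, rating = 3 → Positive.
{brand=Belo, rating=4, stock=9, price=28} → stock = 9, rating = 4 → Positive.
{brand=Belo, rating=5, stock=10, price=31} → stock = 10, rating = 5 → Positive.
{brand=Delt, rating=2, stock=3, price=24} → stock = 3, rating = 2 → Negative.

Positive, Positive, Positive, Positive, Negative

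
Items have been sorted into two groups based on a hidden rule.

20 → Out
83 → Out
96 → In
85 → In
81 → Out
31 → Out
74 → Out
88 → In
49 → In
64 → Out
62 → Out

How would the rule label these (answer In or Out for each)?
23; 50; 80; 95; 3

Every 'In' example satisfies: digit sum ≥ 12. None of the 'Out' examples do.
23: digit sum 2+3 = 5 — does not fit, so Out.
50: digit sum 5+0 = 5 — does not fit, so Out.
80: digit sum 8+0 = 8 — does not fit, so Out.
95: digit sum 9+5 = 14 — checks out, so In.
3: digit sum 3 — does not fit, so Out.

Out, Out, Out, In, Out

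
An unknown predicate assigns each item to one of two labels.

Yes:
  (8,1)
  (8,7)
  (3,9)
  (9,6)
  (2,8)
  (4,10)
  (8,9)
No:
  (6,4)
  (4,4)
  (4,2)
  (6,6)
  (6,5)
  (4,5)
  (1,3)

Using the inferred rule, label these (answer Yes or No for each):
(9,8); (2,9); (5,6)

A rule that fits every label: max ≥ 7 — true of each 'Yes' example, false of each 'No' one.
(9,8) → max 9 → Yes.
(2,9) → max 9 → Yes.
(5,6) → max 6 → No.

Yes, Yes, No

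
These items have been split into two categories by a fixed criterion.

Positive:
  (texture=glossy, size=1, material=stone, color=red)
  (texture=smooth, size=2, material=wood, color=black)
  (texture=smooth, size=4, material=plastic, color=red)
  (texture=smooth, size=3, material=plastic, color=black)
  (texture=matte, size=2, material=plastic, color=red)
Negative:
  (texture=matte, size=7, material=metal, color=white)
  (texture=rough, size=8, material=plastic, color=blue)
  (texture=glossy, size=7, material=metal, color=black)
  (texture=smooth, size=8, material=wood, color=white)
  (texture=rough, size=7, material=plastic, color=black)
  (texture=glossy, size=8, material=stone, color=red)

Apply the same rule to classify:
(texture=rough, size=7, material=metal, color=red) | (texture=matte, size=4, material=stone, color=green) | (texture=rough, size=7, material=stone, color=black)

One predicate separates the groups cleanly: size ≤ 4.
(texture=rough, size=7, material=metal, color=red): size = 7, doesn't qualify → Negative.
(texture=matte, size=4, material=stone, color=green): size = 4, matches → Positive.
(texture=rough, size=7, material=stone, color=black): size = 7, doesn't qualify → Negative.

Negative, Positive, Negative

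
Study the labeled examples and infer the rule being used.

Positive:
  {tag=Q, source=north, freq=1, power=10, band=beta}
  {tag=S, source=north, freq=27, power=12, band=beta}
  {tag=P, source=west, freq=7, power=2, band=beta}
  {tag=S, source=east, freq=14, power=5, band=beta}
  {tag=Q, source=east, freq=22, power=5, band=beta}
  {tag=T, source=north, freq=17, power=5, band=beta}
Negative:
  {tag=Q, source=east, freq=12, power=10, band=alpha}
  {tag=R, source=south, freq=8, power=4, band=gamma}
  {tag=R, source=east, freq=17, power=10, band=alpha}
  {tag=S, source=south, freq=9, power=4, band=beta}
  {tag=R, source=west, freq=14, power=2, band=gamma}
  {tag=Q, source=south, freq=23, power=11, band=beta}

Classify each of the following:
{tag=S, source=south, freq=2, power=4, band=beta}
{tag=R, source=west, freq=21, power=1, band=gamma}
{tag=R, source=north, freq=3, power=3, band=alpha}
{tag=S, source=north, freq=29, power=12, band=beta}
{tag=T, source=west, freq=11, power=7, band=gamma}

The rule appears to be: band is beta AND source is not south.

Negative, Negative, Negative, Positive, Negative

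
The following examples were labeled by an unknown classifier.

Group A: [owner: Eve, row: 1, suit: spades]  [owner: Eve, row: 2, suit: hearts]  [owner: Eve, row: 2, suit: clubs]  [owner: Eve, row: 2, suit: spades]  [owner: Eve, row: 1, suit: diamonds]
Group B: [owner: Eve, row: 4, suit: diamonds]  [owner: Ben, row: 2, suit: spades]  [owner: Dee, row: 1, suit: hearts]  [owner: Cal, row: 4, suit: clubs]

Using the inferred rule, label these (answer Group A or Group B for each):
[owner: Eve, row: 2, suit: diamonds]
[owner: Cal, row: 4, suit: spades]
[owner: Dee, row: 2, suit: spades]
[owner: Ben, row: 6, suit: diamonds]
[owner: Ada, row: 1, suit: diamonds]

The rule appears to be: owner is Eve AND row ≤ 2.
[owner: Eve, row: 2, suit: diamonds]: owner is Eve, row = 2 — satisfies this, so Group A. [owner: Cal, row: 4, suit: spades]: owner is Cal, row = 4 — does not fit, so Group B. [owner: Dee, row: 2, suit: spades]: owner is Dee, row = 2 — does not fit, so Group B. [owner: Ben, row: 6, suit: diamonds]: owner is Ben, row = 6 — does not fit, so Group B. [owner: Ada, row: 1, suit: diamonds]: owner is Ada, row = 1 — does not fit, so Group B.

Group A, Group B, Group B, Group B, Group B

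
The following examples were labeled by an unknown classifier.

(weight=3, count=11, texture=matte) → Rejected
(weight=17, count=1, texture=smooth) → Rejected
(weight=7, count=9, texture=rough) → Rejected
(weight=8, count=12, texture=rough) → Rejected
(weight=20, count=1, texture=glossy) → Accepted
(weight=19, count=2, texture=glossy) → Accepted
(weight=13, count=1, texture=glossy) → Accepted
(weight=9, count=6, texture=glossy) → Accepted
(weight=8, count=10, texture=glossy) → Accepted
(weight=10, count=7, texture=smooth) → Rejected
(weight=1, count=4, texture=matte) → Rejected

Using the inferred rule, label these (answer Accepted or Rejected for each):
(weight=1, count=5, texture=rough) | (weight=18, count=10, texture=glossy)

Rejected, Accepted

The classifier is using: texture is glossy.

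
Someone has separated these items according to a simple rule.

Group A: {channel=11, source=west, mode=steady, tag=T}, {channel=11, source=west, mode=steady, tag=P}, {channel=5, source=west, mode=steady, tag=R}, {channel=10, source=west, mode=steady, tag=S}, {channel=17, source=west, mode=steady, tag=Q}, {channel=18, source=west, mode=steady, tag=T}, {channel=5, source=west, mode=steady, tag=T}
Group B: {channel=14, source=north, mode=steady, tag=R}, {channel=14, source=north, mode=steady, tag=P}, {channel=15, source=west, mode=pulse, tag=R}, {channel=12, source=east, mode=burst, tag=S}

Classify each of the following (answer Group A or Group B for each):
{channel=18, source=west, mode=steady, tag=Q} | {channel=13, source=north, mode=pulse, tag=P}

Group A, Group B

One predicate separates the groups cleanly: mode is steady AND source is west.
{channel=18, source=west, mode=steady, tag=Q}: mode is steady, source is west, passes → Group A. {channel=13, source=north, mode=pulse, tag=P}: mode is pulse, source is north, does not pass → Group B.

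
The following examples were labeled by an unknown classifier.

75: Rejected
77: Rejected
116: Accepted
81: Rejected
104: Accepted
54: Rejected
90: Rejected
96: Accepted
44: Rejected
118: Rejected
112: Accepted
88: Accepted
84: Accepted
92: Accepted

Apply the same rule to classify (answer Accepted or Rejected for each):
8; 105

Rule: multiple of 4 AND at least 54. This holds for each 'Accepted' example and fails for each 'Rejected' one.
8: 8 = 4·2, 8 < 54, lacks this property → Rejected.
105: 105 = 4·26 + 1, 105 ≥ 54, lacks this property → Rejected.

Rejected, Rejected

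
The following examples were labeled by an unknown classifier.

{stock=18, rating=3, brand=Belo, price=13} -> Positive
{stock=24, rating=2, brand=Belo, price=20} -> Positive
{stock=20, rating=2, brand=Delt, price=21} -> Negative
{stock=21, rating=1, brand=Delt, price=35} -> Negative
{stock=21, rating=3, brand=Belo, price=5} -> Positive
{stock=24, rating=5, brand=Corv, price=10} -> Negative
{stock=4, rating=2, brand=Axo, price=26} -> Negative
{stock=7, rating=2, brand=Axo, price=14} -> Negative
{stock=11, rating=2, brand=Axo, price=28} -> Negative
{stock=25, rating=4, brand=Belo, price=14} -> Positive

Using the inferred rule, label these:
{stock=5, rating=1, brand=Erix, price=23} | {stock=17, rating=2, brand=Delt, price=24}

Negative, Negative

Comparing the two groups points to one rule — brand is Belo.
{stock=5, rating=1, brand=Erix, price=23}: brand is Erix, does not fit → Negative. {stock=17, rating=2, brand=Delt, price=24}: brand is Delt, does not fit → Negative.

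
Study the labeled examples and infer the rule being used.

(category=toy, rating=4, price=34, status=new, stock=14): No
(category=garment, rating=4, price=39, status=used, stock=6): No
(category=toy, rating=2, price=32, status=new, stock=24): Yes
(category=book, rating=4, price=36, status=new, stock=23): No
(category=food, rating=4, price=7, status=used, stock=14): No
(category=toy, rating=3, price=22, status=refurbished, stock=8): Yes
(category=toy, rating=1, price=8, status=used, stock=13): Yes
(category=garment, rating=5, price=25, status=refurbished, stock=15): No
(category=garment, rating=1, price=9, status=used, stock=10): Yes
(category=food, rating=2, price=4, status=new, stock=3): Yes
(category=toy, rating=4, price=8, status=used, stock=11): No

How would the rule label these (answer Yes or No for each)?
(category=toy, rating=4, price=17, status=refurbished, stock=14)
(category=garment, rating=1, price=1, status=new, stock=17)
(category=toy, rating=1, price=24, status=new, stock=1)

One predicate separates the groups cleanly: rating ≤ 3.

No, Yes, Yes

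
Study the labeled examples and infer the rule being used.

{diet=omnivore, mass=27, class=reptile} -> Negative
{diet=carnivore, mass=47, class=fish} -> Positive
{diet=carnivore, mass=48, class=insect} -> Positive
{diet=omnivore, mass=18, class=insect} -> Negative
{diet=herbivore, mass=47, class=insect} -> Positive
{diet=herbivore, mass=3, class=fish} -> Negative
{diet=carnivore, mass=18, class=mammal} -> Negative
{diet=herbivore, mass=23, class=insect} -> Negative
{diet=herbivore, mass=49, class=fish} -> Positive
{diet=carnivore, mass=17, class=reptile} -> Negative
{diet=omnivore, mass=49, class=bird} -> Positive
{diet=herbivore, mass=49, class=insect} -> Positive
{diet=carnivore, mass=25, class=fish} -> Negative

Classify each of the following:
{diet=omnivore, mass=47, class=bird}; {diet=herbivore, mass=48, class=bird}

One predicate separates the groups cleanly: mass ≥ 47.
{diet=omnivore, mass=47, class=bird}: mass = 47, matches → Positive. {diet=herbivore, mass=48, class=bird}: mass = 48, matches → Positive.

Positive, Positive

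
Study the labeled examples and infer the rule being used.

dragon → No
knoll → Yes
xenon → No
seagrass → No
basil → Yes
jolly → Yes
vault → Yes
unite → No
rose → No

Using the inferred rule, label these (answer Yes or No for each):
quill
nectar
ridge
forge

All 'Yes' examples share one property — contains 'l' — and every 'No' example lacks it.
quill → has 'l' → Yes.
nectar → no 'l' → No.
ridge → no 'l' → No.
forge → no 'l' → No.

Yes, No, No, No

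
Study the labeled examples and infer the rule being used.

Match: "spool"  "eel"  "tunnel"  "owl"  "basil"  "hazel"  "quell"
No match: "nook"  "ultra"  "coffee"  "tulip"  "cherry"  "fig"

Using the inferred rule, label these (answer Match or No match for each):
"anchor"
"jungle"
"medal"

No match, No match, Match

The classifier is using: ends with 'l'.
"anchor": ends with 'r', lacks this property → No match. "jungle": ends with 'e', lacks this property → No match. "medal": ends with 'l', has this property → Match.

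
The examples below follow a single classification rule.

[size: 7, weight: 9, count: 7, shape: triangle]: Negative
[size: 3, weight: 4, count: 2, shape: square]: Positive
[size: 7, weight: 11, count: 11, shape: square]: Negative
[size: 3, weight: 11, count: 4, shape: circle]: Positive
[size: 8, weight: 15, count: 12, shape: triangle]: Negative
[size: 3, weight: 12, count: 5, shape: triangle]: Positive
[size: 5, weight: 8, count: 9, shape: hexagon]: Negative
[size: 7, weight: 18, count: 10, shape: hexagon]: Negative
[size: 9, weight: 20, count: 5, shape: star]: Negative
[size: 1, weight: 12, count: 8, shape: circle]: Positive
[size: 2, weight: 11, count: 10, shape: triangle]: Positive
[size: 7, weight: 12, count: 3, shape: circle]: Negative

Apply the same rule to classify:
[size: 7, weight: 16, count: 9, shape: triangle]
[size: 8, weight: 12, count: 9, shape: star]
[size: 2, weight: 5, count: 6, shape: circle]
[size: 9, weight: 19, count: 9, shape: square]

Negative, Negative, Positive, Negative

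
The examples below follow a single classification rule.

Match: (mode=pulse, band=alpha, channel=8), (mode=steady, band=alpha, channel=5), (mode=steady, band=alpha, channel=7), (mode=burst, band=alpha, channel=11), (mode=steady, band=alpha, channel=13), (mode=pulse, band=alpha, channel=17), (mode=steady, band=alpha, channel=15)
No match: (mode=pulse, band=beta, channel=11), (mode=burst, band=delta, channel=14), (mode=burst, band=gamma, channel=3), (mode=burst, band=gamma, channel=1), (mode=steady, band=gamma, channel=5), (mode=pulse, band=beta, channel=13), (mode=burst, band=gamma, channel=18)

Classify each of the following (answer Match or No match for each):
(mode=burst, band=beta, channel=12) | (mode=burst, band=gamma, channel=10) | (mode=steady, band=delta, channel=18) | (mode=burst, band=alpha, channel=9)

No match, No match, No match, Match

'Match' ⟺ band is alpha.
(mode=burst, band=beta, channel=12) — band is beta, hence No match. (mode=burst, band=gamma, channel=10) — band is gamma, hence No match. (mode=steady, band=delta, channel=18) — band is delta, hence No match. (mode=burst, band=alpha, channel=9) — band is alpha, hence Match.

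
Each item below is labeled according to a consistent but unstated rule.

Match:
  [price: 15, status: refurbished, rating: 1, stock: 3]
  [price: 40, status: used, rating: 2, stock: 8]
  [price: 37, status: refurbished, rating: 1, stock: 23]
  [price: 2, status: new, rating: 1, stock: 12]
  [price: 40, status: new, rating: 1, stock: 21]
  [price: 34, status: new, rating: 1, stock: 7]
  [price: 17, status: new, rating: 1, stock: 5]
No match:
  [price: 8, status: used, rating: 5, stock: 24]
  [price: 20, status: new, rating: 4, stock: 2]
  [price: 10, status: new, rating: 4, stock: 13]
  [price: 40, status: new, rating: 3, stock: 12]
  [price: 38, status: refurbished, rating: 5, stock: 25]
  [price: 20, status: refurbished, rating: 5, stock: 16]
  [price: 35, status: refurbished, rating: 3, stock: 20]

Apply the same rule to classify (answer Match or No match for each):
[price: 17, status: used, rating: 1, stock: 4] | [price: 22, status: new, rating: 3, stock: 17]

Match, No match

The common property of the 'Match' items is: rating ≤ 2. No 'No match' item has it.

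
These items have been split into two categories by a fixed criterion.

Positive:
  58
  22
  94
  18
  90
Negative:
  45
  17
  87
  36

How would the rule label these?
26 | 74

One predicate separates the groups cleanly: ≡ 2 (mod 4).

Positive, Positive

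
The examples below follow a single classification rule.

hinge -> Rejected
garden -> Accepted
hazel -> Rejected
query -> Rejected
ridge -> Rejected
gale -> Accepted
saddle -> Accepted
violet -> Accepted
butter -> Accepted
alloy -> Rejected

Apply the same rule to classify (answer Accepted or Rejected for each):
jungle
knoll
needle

Accepted, Rejected, Accepted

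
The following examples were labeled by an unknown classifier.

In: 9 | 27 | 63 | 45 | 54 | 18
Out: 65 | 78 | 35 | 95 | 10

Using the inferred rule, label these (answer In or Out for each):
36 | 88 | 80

A rule that fits every label: multiple of 9 — true of each 'In' example, false of each 'Out' one.
36 → 36 = 9·4 → In.
88 → 88 = 9·9 + 7 → Out.
80 → 80 = 9·8 + 8 → Out.

In, Out, Out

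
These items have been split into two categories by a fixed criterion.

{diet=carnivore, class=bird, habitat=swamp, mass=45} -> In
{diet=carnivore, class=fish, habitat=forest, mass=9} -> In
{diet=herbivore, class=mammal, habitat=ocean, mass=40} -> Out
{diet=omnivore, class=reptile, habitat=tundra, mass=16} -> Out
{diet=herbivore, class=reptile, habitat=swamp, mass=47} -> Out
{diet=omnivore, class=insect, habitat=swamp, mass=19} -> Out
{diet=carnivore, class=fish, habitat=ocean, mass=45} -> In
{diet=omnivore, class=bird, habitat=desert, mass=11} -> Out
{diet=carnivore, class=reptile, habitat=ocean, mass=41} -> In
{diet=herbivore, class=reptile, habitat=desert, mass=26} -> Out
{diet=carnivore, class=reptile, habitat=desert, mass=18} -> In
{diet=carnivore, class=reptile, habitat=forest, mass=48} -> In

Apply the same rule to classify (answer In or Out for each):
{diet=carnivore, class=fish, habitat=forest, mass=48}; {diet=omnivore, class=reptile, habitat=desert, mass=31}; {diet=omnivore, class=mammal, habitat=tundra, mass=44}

In, Out, Out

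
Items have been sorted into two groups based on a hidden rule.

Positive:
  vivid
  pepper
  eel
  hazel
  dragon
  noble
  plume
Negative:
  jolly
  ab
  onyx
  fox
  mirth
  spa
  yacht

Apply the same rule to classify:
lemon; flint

The distinguishing property — has ≥ 2 vowels — holds for all the 'Positive' cases and none of the 'Negative' cases.
Positive: lemon, since 2 vowels.
Negative: flint, since 1 vowel.

Positive, Negative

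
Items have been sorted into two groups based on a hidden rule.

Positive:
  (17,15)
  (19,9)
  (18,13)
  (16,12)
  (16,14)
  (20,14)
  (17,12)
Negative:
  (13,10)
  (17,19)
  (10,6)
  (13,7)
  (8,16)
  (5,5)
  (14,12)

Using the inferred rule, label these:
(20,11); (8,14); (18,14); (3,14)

Positive, Negative, Positive, Negative

A rule that fits every label: first > second AND sum ≥ 28 — true of each 'Positive' example, false of each 'Negative' one.
(20,11): Positive (20 > 11, 20+11 = 31). (8,14): Negative (8 < 14, 8+14 = 22). (18,14): Positive (18 > 14, 18+14 = 32). (3,14): Negative (3 < 14, 3+14 = 17).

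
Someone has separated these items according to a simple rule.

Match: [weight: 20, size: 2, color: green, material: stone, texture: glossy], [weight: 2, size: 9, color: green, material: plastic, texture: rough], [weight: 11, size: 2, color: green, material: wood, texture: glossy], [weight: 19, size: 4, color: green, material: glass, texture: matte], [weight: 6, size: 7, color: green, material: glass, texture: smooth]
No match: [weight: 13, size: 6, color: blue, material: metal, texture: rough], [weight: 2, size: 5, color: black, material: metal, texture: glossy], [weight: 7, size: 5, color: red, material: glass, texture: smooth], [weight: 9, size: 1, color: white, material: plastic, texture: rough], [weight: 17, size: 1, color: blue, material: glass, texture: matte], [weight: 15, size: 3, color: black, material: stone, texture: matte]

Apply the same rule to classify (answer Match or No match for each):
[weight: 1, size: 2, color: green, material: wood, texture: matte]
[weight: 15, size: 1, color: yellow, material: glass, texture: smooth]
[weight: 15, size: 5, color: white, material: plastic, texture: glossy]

All 'Match' examples share one property — color is green — and every 'No match' example lacks it.
[weight: 1, size: 2, color: green, material: wood, texture: matte] — color is green, hence Match.
[weight: 15, size: 1, color: yellow, material: glass, texture: smooth] — color is yellow, hence No match.
[weight: 15, size: 5, color: white, material: plastic, texture: glossy] — color is white, hence No match.

Match, No match, No match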